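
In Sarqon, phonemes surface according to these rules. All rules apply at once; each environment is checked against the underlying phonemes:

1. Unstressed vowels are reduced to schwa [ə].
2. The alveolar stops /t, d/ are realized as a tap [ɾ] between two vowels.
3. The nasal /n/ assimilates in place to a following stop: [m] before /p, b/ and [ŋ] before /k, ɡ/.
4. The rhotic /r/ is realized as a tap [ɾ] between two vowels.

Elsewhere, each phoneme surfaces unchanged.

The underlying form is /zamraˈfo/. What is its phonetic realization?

[zəmrəˈfo]

/a/ — between /z/ and /m/, in an unstressed syllable — surfaces as [ə] (rule 1).
/r/ (between /m/ and /a/): rule 4 targets it, but not between two vowels → unchanged [r].
/a/ meets the environment for rule 1 (in an unstressed syllable) → [ə].
/o/ (word-final): rule 1 targets it, but not in an unstressed syllable → unchanged [o].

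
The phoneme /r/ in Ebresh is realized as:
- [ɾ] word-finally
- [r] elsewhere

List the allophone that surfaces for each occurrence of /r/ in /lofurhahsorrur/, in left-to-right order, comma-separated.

[r], [r], [r], [ɾ]

Occurrence 1 (position 5): no conditioning environment matches → elsewhere allophone [r].
Occurrence 2 (position 11): no conditioning environment matches → elsewhere allophone [r].
Occurrence 3 (position 12): no conditioning environment matches → elsewhere allophone [r].
Occurrence 4 (position 14): word-finally → [ɾ].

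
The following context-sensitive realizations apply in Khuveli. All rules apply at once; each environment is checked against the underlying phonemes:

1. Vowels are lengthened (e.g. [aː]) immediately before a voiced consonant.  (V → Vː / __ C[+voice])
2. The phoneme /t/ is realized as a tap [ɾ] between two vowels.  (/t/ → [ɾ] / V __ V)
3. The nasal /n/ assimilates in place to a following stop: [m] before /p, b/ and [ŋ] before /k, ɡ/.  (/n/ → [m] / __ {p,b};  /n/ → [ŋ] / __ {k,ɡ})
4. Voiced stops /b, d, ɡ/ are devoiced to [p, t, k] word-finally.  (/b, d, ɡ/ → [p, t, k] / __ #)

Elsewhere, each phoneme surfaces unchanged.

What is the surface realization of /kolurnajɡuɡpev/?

/k/ (word-initial): no rule targets it → [k].
/o/ meets the environment for rule 1 (before a voiced consonant) → [oː].
/l/ (between /o/ and /u/): no rule targets it → [l].
/u/ (between /l/ and /r/) occurs before a voiced consonant → [uː] by rule 1.
/r/ stays [r].
/n/ (between /r/ and /a/) is in the target of rule 3 but the environment (before a labial or velar stop) is not met → [n].
/a/ (between /n/ and /j/) occurs before a voiced consonant → [aː] by rule 1.
/j/ (between /a/ and /ɡ/) is unaffected → [j].
/ɡ/ (between /j/ and /u/): rule 4 targets it, but not word-finally → unchanged [ɡ].
Rule 1 applies to /u/ (between /ɡ/ and /ɡ/: before a voiced consonant) → [uː].
/ɡ/ (between /u/ and /p/): rule 4 targets it, but not word-finally → unchanged [ɡ].
/p/ — not in any rule's target class → [p].
/e/ — between /p/ and /v/, before a voiced consonant — surfaces as [eː] (rule 1).
/v/ (word-final): no rule targets it → [v].

[koːluːrnaːjɡuːɡpeːv]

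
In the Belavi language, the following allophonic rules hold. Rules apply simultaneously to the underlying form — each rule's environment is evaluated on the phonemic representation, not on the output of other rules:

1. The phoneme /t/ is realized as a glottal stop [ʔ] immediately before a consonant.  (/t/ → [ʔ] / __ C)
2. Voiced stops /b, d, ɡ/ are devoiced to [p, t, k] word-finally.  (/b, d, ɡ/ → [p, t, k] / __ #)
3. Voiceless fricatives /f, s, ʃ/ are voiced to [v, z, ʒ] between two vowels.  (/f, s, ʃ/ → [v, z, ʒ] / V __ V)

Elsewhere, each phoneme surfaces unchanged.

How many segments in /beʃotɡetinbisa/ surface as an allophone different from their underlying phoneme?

3

Segments that undergo a rule: /ʃ/ → [ʒ] (rule 3); /t/ → [ʔ] (rule 1); /s/ → [z] (rule 3).
All other segments surface unchanged.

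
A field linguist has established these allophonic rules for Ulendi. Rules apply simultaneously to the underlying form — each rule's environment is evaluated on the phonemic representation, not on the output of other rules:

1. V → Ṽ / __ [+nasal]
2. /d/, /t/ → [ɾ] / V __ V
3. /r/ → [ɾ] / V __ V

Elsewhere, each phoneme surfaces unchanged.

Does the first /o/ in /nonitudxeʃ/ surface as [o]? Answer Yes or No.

No

/o/ meets the environment for rule 1 (before a nasal consonant) → [õ].
The actual realization is [õ], not [o].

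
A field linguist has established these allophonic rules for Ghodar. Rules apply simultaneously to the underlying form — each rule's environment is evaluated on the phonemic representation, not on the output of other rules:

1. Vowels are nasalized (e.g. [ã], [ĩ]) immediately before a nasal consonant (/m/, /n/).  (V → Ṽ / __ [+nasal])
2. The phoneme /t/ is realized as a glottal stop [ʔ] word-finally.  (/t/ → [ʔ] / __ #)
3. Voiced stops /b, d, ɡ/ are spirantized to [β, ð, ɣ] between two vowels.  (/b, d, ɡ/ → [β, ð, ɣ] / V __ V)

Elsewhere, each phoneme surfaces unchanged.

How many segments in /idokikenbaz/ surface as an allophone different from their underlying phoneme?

Segments that undergo a rule: /d/ → [ð] (rule 3); /e/ → [ẽ] (rule 1).
All other segments surface unchanged.

2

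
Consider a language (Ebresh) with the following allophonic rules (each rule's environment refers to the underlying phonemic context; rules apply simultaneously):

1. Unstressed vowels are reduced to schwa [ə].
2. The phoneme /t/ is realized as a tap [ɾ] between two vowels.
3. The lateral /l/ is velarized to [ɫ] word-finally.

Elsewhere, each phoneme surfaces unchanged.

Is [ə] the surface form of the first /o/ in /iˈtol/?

No

/o/ (between /t/ and /l/): rule 1 targets it, but not in an unstressed syllable → unchanged [o].
The actual realization is [o], not [ə].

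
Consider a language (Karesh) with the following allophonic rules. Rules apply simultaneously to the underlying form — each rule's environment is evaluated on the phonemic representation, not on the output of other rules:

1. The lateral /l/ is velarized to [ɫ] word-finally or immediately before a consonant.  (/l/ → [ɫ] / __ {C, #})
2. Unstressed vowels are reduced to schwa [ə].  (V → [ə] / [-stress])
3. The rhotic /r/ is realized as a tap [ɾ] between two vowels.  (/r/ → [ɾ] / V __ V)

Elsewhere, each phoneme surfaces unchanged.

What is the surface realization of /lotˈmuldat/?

[lətˈmuɫdət]

/l/ (word-initial) fails the environment for rule 1, so it stays [l].
/o/ meets the environment for rule 2 (in an unstressed syllable) → [ə].
/t/ (between /o/ and /m/) is unaffected → [t].
/m/ (between /t/ and /u/) is unaffected → [m].
/u/ — between /m/ and /l/; rule 2 does not apply here → [u].
/l/ (between /u/ and /d/): word-finally or immediately before a consonant, so rule 1 applies → [ɫ].
/d/ (between /l/ and /a/) is unaffected → [d].
/a/ (between /d/ and /t/) occurs in an unstressed syllable → [ə] by rule 2.
/t/ stays [t].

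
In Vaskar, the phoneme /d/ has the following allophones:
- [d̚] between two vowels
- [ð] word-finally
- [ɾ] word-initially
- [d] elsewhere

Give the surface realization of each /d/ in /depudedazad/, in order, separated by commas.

Occurrence 1 (position 1): word-initially → [ɾ].
Occurrence 2 (position 5): between two vowels → [d̚].
Occurrence 3 (position 7): between two vowels → [d̚].
Occurrence 4 (position 11): word-finally → [ð].

[ɾ], [d̚], [d̚], [ð]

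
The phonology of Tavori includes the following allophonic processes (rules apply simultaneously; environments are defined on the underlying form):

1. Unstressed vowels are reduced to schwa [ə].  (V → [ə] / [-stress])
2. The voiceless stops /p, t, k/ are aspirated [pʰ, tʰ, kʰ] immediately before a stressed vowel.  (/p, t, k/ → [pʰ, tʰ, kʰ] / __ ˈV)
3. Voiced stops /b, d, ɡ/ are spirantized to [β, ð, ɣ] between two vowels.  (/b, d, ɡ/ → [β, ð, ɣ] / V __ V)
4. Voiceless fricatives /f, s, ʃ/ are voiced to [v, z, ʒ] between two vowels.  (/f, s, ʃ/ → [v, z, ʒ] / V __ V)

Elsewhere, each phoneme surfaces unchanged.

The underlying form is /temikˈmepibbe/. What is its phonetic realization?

[təməkˈmepəbbə]

/t/ (word-initial) is in the target of rule 2 but the environment (immediately before a stressed vowel) is not met → [t].
/e/ (between /t/ and /m/): in an unstressed syllable, so rule 1 applies → [ə].
/m/ — not in any rule's target class → [m].
Rule 1 applies to /i/ (between /m/ and /k/: in an unstressed syllable) → [ə].
/k/ (between /i/ and /m/) is in the target of rule 2 but the environment (immediately before a stressed vowel) is not met → [k].
/m/ (between /k/ and /e/): no rule targets it → [m].
/e/ — between /m/ and /p/; rule 1 does not apply here → [e].
/p/ — between /e/ and /i/; rule 2 does not apply here → [p].
/i/ (between /p/ and /b/) occurs in an unstressed syllable → [ə] by rule 1.
/b/ (between /i/ and /b/) fails the environment for rule 3, so it stays [b].
/b/ (between /b/ and /e/) fails the environment for rule 3, so it stays [b].
/e/ meets the environment for rule 1 (in an unstressed syllable) → [ə].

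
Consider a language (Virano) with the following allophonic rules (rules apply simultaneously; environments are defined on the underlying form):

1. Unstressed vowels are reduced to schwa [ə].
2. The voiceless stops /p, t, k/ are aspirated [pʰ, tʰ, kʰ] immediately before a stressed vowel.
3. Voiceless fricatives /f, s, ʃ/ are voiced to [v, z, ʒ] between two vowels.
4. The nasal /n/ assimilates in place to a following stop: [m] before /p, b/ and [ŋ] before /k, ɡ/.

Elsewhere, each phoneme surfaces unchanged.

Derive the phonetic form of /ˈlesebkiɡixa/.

[ˈlezəbkəɡəxə]

/l/ (word-initial): no rule targets it → [l].
/e/ (between /l/ and /s/) is in the target of rule 1 but the environment (in an unstressed syllable) is not met → [e].
/s/ (between /e/ and /e/): between two vowels, so rule 3 applies → [z].
/e/ (between /s/ and /b/) occurs in an unstressed syllable → [ə] by rule 1.
/b/ (between /e/ and /k/) is unaffected → [b].
/k/ (between /b/ and /i/): rule 2 targets it, but not immediately before a stressed vowel → unchanged [k].
Rule 1 applies to /i/ (between /k/ and /ɡ/: in an unstressed syllable) → [ə].
/ɡ/ — not in any rule's target class → [ɡ].
/i/ meets the environment for rule 1 (in an unstressed syllable) → [ə].
/x/ — not in any rule's target class → [x].
/a/ (word-final) occurs in an unstressed syllable → [ə] by rule 1.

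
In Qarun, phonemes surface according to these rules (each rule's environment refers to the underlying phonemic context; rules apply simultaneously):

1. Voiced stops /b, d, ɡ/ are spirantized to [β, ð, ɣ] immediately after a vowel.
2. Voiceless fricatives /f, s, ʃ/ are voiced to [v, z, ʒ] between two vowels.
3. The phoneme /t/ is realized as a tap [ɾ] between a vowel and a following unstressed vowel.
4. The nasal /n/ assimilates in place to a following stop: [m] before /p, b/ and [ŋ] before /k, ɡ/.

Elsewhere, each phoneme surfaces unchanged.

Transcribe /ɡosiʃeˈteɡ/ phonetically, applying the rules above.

/ɡ/ (word-initial) is in the target of rule 1 but the environment (immediately after a vowel) is not met → [ɡ].
/o/ (between /ɡ/ and /s/) is unaffected → [o].
/s/ (between /o/ and /i/) occurs between two vowels → [z] by rule 2.
/i/ (between /s/ and /ʃ/) is unaffected → [i].
/ʃ/ — between /i/ and /e/, between two vowels — surfaces as [ʒ] (rule 2).
/e/ (between /ʃ/ and /t/): no rule targets it → [e].
/t/ — between /e/ and /e/; rule 3 does not apply here → [t].
/e/ stays [e].
/ɡ/ meets the environment for rule 1 (immediately after a vowel) → [ɣ].

[ɡoziʒeˈteɣ]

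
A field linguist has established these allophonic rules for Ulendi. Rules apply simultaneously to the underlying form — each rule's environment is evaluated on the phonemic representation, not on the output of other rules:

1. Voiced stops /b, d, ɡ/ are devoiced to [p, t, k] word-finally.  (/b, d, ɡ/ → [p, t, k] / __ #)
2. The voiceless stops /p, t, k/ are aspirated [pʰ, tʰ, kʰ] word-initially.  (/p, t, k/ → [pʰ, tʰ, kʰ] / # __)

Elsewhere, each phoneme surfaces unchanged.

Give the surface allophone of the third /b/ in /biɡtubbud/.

/b/ (between /b/ and /u/) is in the target of rule 1 but the environment (word-finally) is not met → [b].

[b]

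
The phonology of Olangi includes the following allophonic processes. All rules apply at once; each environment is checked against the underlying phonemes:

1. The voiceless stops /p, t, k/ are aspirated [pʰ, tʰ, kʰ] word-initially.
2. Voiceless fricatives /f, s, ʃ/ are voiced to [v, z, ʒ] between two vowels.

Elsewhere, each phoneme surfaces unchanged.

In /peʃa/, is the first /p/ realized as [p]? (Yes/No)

No

Rule 1 applies to /p/ (word-initial: word-initially) → [pʰ].
The actual realization is [pʰ], not [p].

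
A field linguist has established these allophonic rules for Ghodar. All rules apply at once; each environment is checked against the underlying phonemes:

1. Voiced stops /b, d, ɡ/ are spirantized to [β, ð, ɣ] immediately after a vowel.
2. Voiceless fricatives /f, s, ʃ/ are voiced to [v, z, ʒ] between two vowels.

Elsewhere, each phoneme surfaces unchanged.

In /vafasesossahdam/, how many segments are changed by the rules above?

3

Segments that undergo a rule: /f/ → [v] (rule 2); /s/ → [z] (rule 2); /s/ → [z] (rule 2).
All other segments surface unchanged.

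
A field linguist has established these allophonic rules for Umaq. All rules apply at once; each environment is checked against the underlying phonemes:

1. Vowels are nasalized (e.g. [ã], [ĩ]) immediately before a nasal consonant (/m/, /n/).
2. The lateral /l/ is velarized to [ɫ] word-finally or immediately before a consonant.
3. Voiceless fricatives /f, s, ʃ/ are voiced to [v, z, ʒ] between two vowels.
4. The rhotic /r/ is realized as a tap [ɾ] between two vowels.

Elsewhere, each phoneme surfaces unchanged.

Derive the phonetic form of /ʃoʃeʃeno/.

/ʃ/ (word-initial) is in the target of rule 3 but the environment (between two vowels) is not met → [ʃ].
/o/ — between /ʃ/ and /ʃ/; rule 1 does not apply here → [o].
/ʃ/ (between /o/ and /e/) occurs between two vowels → [ʒ] by rule 3.
/e/ (between /ʃ/ and /ʃ/): rule 1 targets it, but not before a nasal consonant → unchanged [e].
Rule 3 applies to /ʃ/ (between /e/ and /e/: between two vowels) → [ʒ].
/e/ — between /ʃ/ and /n/, before a nasal consonant — surfaces as [ẽ] (rule 1).
/n/ stays [n].
/o/ (word-final): rule 1 targets it, but not before a nasal consonant → unchanged [o].

[ʃoʒeʒẽno]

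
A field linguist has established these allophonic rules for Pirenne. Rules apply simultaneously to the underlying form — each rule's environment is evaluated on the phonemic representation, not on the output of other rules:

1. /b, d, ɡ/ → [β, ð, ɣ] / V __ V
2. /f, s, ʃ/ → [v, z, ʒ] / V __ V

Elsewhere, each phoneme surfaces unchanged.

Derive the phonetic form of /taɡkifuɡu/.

/t/ stays [t].
/a/ stays [a].
/ɡ/ (between /a/ and /k/) fails the environment for rule 1, so it stays [ɡ].
/k/ — not in any rule's target class → [k].
/i/ — not in any rule's target class → [i].
/f/ (between /i/ and /u/) occurs between two vowels → [v] by rule 2.
/u/ (between /f/ and /ɡ/) is unaffected → [u].
/ɡ/ (between /u/ and /u/): between two vowels, so rule 1 applies → [ɣ].
/u/ — not in any rule's target class → [u].

[taɡkivuɣu]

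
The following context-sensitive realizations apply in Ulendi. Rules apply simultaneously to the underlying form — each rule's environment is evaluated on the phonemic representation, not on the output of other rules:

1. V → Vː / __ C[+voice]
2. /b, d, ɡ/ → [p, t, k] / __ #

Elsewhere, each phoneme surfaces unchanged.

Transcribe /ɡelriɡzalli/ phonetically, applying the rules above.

[ɡeːlriːɡzaːlli]

/ɡ/ (word-initial): rule 2 targets it, but not word-finally → unchanged [ɡ].
/e/ meets the environment for rule 1 (before a voiced consonant) → [eː].
/i/ (between /r/ and /ɡ/): before a voiced consonant, so rule 1 applies → [iː].
/ɡ/ (between /i/ and /z/) is in the target of rule 2 but the environment (word-finally) is not met → [ɡ].
Rule 1 applies to /a/ (between /z/ and /l/: before a voiced consonant) → [aː].
/i/ — word-final; rule 1 does not apply here → [i].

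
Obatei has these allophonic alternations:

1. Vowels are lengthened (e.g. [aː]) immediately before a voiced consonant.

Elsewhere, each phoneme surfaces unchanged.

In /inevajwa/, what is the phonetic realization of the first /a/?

/a/ — between /v/ and /j/, before a voiced consonant — surfaces as [aː] (rule 1).

[aː]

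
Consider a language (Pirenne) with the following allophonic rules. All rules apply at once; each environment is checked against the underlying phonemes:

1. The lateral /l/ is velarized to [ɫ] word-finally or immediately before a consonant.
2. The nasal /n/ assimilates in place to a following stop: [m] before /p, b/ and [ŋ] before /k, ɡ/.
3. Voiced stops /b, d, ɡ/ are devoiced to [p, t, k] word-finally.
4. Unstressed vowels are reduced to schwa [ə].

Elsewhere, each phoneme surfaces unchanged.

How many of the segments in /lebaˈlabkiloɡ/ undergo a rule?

5

Segments that undergo a rule: /e/ → [ə] (rule 4); /a/ → [ə] (rule 4); /i/ → [ə] (rule 4); /o/ → [ə] (rule 4); /ɡ/ → [k] (rule 3).
All other segments surface unchanged.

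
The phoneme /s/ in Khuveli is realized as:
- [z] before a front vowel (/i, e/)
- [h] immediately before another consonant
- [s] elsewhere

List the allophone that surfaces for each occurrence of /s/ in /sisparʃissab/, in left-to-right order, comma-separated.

Occurrence 1 (position 1): before a front vowel (/i, e/) → [z].
Occurrence 2 (position 3): immediately before another consonant → [h].
Occurrence 3 (position 9): immediately before another consonant → [h].
Occurrence 4 (position 10): no conditioning environment matches → elsewhere allophone [s].

[z], [h], [h], [s]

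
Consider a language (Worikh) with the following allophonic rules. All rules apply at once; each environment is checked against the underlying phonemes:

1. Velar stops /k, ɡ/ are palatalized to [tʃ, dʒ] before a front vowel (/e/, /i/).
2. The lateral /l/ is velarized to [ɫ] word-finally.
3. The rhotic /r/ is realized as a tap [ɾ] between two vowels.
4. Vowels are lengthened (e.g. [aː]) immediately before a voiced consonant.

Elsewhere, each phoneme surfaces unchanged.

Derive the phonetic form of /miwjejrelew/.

[miːwjeːjreːleːw]

/i/ — between /m/ and /w/, before a voiced consonant — surfaces as [iː] (rule 4).
Rule 4 applies to /e/ (between /j/ and /j/: before a voiced consonant) → [eː].
/r/ (between /j/ and /e/) fails the environment for rule 3, so it stays [r].
Rule 4 applies to /e/ (between /r/ and /l/: before a voiced consonant) → [eː].
/l/ — between /e/ and /e/; rule 2 does not apply here → [l].
/e/ — between /l/ and /w/, before a voiced consonant — surfaces as [eː] (rule 4).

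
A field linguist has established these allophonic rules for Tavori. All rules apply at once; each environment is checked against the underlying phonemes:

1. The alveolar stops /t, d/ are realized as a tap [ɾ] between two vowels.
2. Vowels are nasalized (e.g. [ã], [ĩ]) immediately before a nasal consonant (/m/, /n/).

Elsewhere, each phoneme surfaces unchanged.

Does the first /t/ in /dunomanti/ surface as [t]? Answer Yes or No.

Yes

/t/ — between /n/ and /i/; rule 1 does not apply here → [t].
The actual realization is [t], which matches [t].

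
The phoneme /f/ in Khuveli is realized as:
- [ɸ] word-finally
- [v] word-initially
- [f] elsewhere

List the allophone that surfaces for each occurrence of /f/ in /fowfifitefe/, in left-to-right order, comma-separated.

[v], [f], [f], [f]

Occurrence 1 (position 1): word-initially → [v].
Occurrence 2 (position 4): no conditioning environment matches → elsewhere allophone [f].
Occurrence 3 (position 6): no conditioning environment matches → elsewhere allophone [f].
Occurrence 4 (position 10): no conditioning environment matches → elsewhere allophone [f].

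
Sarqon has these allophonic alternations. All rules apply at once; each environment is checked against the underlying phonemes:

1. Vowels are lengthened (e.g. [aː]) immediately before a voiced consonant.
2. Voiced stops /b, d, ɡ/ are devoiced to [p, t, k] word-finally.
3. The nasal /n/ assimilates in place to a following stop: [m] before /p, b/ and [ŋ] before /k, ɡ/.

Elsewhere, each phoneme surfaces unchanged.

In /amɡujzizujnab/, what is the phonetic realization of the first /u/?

[uː]

Rule 1 applies to /u/ (between /ɡ/ and /j/: before a voiced consonant) → [uː].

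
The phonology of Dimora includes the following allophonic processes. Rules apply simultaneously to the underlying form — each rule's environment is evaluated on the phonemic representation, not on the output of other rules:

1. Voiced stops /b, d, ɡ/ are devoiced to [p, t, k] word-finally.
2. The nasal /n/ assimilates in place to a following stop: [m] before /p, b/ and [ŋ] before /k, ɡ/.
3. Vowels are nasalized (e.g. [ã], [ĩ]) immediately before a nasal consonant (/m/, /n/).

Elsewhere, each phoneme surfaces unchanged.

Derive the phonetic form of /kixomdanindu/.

[kixõmdãnĩndu]

/k/ (word-initial) is unaffected → [k].
/i/ (between /k/ and /x/) is in the target of rule 3 but the environment (before a nasal consonant) is not met → [i].
/x/ (between /i/ and /o/): no rule targets it → [x].
/o/ (between /x/ and /m/) occurs before a nasal consonant → [õ] by rule 3.
/m/ — not in any rule's target class → [m].
/d/ (between /m/ and /a/): rule 1 targets it, but not word-finally → unchanged [d].
/a/ meets the environment for rule 3 (before a nasal consonant) → [ã].
/n/ — between /a/ and /i/; rule 2 does not apply here → [n].
/i/ — between /n/ and /n/, before a nasal consonant — surfaces as [ĩ] (rule 3).
/n/ (between /i/ and /d/) is in the target of rule 2 but the environment (before a labial or velar stop) is not met → [n].
/d/ (between /n/ and /u/) fails the environment for rule 1, so it stays [d].
/u/ — word-final; rule 3 does not apply here → [u].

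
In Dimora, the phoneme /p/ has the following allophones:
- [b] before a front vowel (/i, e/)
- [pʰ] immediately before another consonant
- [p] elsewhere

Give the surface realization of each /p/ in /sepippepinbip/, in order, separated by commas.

Occurrence 1 (position 3): before a front vowel (/i, e/) → [b].
Occurrence 2 (position 5): immediately before another consonant → [pʰ].
Occurrence 3 (position 6): before a front vowel (/i, e/) → [b].
Occurrence 4 (position 8): before a front vowel (/i, e/) → [b].
Occurrence 5 (position 13): no conditioning environment matches → elsewhere allophone [p].

[b], [pʰ], [b], [b], [p]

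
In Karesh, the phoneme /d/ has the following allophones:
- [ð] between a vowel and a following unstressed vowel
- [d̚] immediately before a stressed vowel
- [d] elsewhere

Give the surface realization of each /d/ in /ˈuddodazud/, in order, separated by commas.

Occurrence 1 (position 2): no conditioning environment matches → elsewhere allophone [d].
Occurrence 2 (position 3): no conditioning environment matches → elsewhere allophone [d].
Occurrence 3 (position 5): between a vowel and a following unstressed vowel → [ð].
Occurrence 4 (position 9): no conditioning environment matches → elsewhere allophone [d].

[d], [d], [ð], [d]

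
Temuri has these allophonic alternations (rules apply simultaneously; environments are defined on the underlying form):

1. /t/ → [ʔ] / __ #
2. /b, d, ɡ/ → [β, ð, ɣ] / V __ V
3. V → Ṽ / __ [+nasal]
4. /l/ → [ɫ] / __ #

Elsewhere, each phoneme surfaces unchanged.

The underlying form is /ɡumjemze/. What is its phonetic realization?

/ɡ/ (word-initial) fails the environment for rule 2, so it stays [ɡ].
/u/ — between /ɡ/ and /m/, before a nasal consonant — surfaces as [ũ] (rule 3).
/m/ — not in any rule's target class → [m].
/j/ stays [j].
/e/ (between /j/ and /m/): before a nasal consonant, so rule 3 applies → [ẽ].
/m/ stays [m].
/z/ (between /m/ and /e/) is unaffected → [z].
/e/ (word-final) fails the environment for rule 3, so it stays [e].

[ɡũmjẽmze]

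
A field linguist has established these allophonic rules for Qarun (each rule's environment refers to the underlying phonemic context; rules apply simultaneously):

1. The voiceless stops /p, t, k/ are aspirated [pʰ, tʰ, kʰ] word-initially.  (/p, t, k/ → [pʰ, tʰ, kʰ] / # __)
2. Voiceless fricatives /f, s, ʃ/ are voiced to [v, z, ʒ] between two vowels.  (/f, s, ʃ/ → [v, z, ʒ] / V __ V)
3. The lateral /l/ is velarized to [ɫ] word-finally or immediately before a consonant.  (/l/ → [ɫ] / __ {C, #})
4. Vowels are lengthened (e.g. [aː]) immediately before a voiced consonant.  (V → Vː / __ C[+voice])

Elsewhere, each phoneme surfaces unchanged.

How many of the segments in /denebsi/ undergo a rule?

Segments that undergo a rule: /e/ → [eː] (rule 4); /e/ → [eː] (rule 4).
All other segments surface unchanged.

2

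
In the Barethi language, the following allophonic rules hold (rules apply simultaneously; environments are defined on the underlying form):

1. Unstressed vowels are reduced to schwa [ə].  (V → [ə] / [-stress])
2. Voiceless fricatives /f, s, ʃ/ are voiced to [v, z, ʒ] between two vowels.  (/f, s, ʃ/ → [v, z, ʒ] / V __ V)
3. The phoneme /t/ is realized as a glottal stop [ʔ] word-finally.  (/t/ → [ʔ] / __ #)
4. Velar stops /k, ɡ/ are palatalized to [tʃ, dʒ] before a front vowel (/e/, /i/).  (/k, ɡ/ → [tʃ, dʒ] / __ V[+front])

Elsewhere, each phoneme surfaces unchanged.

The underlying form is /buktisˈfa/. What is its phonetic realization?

[bəktəsˈfa]

/b/ — not in any rule's target class → [b].
Rule 1 applies to /u/ (between /b/ and /k/: in an unstressed syllable) → [ə].
/k/ (between /u/ and /t/): rule 4 targets it, but not before a front vowel → unchanged [k].
/t/ — between /k/ and /i/; rule 3 does not apply here → [t].
/i/ meets the environment for rule 1 (in an unstressed syllable) → [ə].
/s/ — between /i/ and /f/; rule 2 does not apply here → [s].
/f/ (between /s/ and /a/) fails the environment for rule 2, so it stays [f].
/a/ (word-final) fails the environment for rule 1, so it stays [a].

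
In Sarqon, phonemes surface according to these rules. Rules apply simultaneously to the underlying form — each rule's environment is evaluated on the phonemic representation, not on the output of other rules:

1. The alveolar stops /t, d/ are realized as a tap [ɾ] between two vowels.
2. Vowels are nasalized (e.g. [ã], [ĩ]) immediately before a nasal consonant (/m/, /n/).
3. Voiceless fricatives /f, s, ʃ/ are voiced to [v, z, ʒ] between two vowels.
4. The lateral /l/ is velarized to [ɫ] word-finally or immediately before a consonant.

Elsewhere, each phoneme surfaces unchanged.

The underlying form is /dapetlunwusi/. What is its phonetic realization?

/d/ — word-initial; rule 1 does not apply here → [d].
/a/ (between /d/ and /p/) is in the target of rule 2 but the environment (before a nasal consonant) is not met → [a].
/p/ stays [p].
/e/ — between /p/ and /t/; rule 2 does not apply here → [e].
/t/ (between /e/ and /l/) is in the target of rule 1 but the environment (between two vowels) is not met → [t].
/l/ — between /t/ and /u/; rule 4 does not apply here → [l].
/u/ — between /l/ and /n/, before a nasal consonant — surfaces as [ũ] (rule 2).
/n/ (between /u/ and /w/): no rule targets it → [n].
/w/ — not in any rule's target class → [w].
/u/ (between /w/ and /s/): rule 2 targets it, but not before a nasal consonant → unchanged [u].
/s/ (between /u/ and /i/): between two vowels, so rule 3 applies → [z].
/i/ (word-final): rule 2 targets it, but not before a nasal consonant → unchanged [i].

[dapetlũnwuzi]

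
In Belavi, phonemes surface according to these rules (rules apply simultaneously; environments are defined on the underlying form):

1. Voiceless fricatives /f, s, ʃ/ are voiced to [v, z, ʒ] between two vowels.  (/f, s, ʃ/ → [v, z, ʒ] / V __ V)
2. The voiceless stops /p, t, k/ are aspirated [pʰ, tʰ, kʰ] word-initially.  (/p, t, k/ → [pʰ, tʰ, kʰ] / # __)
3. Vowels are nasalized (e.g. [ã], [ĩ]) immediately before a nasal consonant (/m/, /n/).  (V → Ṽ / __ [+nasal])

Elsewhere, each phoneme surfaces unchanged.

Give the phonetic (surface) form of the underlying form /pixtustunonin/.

[pʰixtustũnõnĩn]

/p/ — word-initial, word-initially — surfaces as [pʰ] (rule 2).
/i/ — between /p/ and /x/; rule 3 does not apply here → [i].
/t/ (between /x/ and /u/) fails the environment for rule 2, so it stays [t].
/u/ — between /t/ and /s/; rule 3 does not apply here → [u].
/s/ (between /u/ and /t/): rule 1 targets it, but not between two vowels → unchanged [s].
/t/ — between /s/ and /u/; rule 2 does not apply here → [t].
/u/ — between /t/ and /n/, before a nasal consonant — surfaces as [ũ] (rule 3).
Rule 3 applies to /o/ (between /n/ and /n/: before a nasal consonant) → [õ].
/i/ — between /n/ and /n/, before a nasal consonant — surfaces as [ĩ] (rule 3).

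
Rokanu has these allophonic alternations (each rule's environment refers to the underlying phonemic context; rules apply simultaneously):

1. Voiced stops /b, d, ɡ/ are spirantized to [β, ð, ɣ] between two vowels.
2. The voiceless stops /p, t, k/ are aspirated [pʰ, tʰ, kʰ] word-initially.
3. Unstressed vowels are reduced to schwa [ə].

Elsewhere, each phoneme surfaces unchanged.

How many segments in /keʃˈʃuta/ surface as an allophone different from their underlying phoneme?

3

Segments that undergo a rule: /k/ → [kʰ] (rule 2); /e/ → [ə] (rule 3); /a/ → [ə] (rule 3).
All other segments surface unchanged.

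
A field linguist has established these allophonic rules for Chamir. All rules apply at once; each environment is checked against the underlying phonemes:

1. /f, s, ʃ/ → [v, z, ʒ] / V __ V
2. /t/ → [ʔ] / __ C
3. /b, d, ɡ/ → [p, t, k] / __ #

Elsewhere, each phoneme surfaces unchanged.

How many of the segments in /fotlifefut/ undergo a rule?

Segments that undergo a rule: /t/ → [ʔ] (rule 2); /f/ → [v] (rule 1); /f/ → [v] (rule 1).
All other segments surface unchanged.

3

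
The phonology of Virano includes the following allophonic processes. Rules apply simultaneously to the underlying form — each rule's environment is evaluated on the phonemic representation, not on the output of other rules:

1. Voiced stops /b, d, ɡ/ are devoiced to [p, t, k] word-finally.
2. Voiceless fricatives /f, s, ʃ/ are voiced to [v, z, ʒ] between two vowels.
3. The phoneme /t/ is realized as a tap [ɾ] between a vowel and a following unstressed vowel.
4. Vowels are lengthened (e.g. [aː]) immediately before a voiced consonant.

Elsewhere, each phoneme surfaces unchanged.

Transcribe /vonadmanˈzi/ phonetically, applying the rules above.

/v/ — not in any rule's target class → [v].
Rule 4 applies to /o/ (between /v/ and /n/: before a voiced consonant) → [oː].
/n/ — not in any rule's target class → [n].
/a/ meets the environment for rule 4 (before a voiced consonant) → [aː].
/d/ (between /a/ and /m/): rule 1 targets it, but not word-finally → unchanged [d].
/m/ — not in any rule's target class → [m].
Rule 4 applies to /a/ (between /m/ and /n/: before a voiced consonant) → [aː].
/n/ (between /a/ and /z/): no rule targets it → [n].
/z/ stays [z].
/i/ (word-final): rule 4 targets it, but not before a voiced consonant → unchanged [i].

[voːnaːdmaːnˈzi]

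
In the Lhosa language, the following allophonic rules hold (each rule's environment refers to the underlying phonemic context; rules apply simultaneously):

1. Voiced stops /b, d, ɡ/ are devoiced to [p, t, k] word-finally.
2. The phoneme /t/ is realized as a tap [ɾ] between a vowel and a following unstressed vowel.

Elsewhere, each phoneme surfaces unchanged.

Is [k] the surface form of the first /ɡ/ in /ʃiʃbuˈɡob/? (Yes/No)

No

/ɡ/ (between /u/ and /o/): rule 1 targets it, but not word-finally → unchanged [ɡ].
The actual realization is [ɡ], not [k].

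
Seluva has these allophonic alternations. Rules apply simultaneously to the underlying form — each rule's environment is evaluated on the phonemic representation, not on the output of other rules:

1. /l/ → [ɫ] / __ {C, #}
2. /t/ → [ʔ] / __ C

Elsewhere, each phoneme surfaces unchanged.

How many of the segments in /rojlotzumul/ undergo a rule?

Segments that undergo a rule: /t/ → [ʔ] (rule 2); /l/ → [ɫ] (rule 1).
All other segments surface unchanged.

2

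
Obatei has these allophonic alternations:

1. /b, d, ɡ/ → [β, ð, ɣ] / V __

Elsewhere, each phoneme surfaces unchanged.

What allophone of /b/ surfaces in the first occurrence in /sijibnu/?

/b/ (between /i/ and /n/): immediately after a vowel, so rule 1 applies → [β].

[β]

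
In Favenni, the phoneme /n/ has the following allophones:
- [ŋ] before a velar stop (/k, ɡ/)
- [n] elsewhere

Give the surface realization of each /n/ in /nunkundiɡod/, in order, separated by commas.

Occurrence 1 (position 1): no conditioning environment matches → elsewhere allophone [n].
Occurrence 2 (position 3): before a velar stop → [ŋ].
Occurrence 3 (position 6): no conditioning environment matches → elsewhere allophone [n].

[n], [ŋ], [n]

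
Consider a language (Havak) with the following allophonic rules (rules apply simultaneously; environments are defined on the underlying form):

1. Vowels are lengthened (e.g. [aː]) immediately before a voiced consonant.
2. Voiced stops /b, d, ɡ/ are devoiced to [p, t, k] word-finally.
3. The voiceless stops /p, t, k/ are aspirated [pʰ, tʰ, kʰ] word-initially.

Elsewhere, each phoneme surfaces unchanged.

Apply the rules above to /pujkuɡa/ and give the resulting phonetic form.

/p/ — word-initial, word-initially — surfaces as [pʰ] (rule 3).
/u/ — between /p/ and /j/, before a voiced consonant — surfaces as [uː] (rule 1).
/j/ stays [j].
/k/ — between /j/ and /u/; rule 3 does not apply here → [k].
/u/ meets the environment for rule 1 (before a voiced consonant) → [uː].
/ɡ/ (between /u/ and /a/): rule 2 targets it, but not word-finally → unchanged [ɡ].
/a/ (word-final) is in the target of rule 1 but the environment (before a voiced consonant) is not met → [a].

[pʰuːjkuːɡa]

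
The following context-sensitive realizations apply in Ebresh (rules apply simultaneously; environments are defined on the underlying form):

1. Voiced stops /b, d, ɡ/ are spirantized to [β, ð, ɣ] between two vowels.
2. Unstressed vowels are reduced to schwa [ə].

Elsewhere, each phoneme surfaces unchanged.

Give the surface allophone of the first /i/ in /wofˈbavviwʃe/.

Rule 2 applies to /i/ (between /v/ and /w/: in an unstressed syllable) → [ə].

[ə]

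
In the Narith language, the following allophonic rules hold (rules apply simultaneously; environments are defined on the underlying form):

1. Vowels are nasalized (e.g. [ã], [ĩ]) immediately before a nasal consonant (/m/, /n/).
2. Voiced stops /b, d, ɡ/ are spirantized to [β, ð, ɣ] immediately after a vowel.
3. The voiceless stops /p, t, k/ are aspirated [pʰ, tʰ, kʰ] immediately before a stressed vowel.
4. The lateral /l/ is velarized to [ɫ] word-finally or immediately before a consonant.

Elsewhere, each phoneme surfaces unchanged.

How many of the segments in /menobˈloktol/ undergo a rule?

Segments that undergo a rule: /e/ → [ẽ] (rule 1); /b/ → [β] (rule 2); /l/ → [ɫ] (rule 4).
All other segments surface unchanged.

3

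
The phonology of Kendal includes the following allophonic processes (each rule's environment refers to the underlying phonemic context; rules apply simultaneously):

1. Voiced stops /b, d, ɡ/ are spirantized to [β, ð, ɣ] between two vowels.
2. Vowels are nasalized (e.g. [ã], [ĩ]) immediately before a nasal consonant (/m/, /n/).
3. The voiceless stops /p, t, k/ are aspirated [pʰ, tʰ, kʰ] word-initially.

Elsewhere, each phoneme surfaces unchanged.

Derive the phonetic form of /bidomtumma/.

/b/ (word-initial) fails the environment for rule 1, so it stays [b].
/i/ (between /b/ and /d/) is in the target of rule 2 but the environment (before a nasal consonant) is not met → [i].
/d/ (between /i/ and /o/): between two vowels, so rule 1 applies → [ð].
/o/ (between /d/ and /m/) occurs before a nasal consonant → [õ] by rule 2.
/m/ stays [m].
/t/ — between /m/ and /u/; rule 3 does not apply here → [t].
/u/ meets the environment for rule 2 (before a nasal consonant) → [ũ].
/m/ — not in any rule's target class → [m].
/m/ (between /m/ and /a/): no rule targets it → [m].
/a/ (word-final): rule 2 targets it, but not before a nasal consonant → unchanged [a].

[biðõmtũmma]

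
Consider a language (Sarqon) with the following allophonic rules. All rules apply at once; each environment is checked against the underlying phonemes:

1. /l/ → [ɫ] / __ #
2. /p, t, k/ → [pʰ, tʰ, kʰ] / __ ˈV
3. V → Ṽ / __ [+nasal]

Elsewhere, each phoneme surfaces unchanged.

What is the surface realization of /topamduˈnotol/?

/t/ (word-initial) fails the environment for rule 2, so it stays [t].
/o/ (between /t/ and /p/) fails the environment for rule 3, so it stays [o].
/p/ — between /o/ and /a/; rule 2 does not apply here → [p].
/a/ (between /p/ and /m/) occurs before a nasal consonant → [ã] by rule 3.
/m/ (between /a/ and /d/): no rule targets it → [m].
/d/ stays [d].
/u/ (between /d/ and /n/): before a nasal consonant, so rule 3 applies → [ũ].
/n/ (between /u/ and /o/) is unaffected → [n].
/o/ — between /n/ and /t/; rule 3 does not apply here → [o].
/t/ (between /o/ and /o/): rule 2 targets it, but not immediately before a stressed vowel → unchanged [t].
/o/ (between /t/ and /l/) is in the target of rule 3 but the environment (before a nasal consonant) is not met → [o].
/l/ (word-final): word-finally, so rule 1 applies → [ɫ].

[topãmdũˈnotoɫ]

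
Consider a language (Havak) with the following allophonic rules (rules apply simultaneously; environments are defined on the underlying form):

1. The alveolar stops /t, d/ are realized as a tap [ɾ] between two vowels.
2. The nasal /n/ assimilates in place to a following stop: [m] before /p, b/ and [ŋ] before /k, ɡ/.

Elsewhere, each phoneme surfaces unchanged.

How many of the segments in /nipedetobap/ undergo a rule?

Segments that undergo a rule: /d/ → [ɾ] (rule 1); /t/ → [ɾ] (rule 1).
All other segments surface unchanged.

2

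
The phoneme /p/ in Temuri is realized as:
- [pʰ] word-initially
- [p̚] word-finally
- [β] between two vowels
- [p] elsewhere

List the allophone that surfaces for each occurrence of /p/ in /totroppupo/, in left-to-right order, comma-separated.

[p], [p], [β]

Occurrence 1 (position 6): no conditioning environment matches → elsewhere allophone [p].
Occurrence 2 (position 7): no conditioning environment matches → elsewhere allophone [p].
Occurrence 3 (position 9): between two vowels → [β].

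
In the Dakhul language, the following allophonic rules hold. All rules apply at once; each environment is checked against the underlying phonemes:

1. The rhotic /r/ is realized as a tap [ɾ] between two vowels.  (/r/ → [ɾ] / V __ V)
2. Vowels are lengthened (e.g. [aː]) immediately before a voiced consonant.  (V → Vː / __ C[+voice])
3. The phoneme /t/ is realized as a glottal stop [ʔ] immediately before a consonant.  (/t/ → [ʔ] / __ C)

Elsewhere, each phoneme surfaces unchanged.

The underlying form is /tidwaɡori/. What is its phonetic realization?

/t/ (word-initial) is in the target of rule 3 but the environment (immediately before a consonant) is not met → [t].
/i/ meets the environment for rule 2 (before a voiced consonant) → [iː].
/d/ — not in any rule's target class → [d].
/w/ stays [w].
Rule 2 applies to /a/ (between /w/ and /ɡ/: before a voiced consonant) → [aː].
/ɡ/ (between /a/ and /o/) is unaffected → [ɡ].
/o/ (between /ɡ/ and /r/) occurs before a voiced consonant → [oː] by rule 2.
/r/ meets the environment for rule 1 (between two vowels) → [ɾ].
/i/ (word-final) fails the environment for rule 2, so it stays [i].

[tiːdwaːɡoːɾi]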